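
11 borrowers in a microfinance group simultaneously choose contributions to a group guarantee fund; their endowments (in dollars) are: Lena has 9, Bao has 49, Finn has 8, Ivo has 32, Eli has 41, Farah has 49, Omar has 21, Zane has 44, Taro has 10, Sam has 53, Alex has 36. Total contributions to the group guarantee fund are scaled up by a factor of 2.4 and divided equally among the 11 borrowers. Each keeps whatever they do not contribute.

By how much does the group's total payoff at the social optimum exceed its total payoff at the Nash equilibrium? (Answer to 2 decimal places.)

The private return per contributed unit is 2.4/11 = 0.2182 < 1 for every player regardless of endowment, so the Nash equilibrium is zero contribution and the group total is Σ E_j = 9 + 49 + 8 + 32 + 41 + 49 + 21 + 44 + 10 + 53 + 36 = 352.
Each contributed unit returns 2.400 to the group, so the social optimum is full contribution by everyone: group total = 2.400 × 352 = 844.80.
Efficiency loss = (2.400 − 1) × 352 = 492.80.

492.80 dollars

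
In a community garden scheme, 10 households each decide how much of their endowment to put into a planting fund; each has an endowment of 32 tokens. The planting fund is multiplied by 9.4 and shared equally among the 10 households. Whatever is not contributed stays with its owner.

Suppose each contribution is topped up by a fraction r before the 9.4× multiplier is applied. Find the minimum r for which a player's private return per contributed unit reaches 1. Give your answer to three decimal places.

With matching at rate r, one contributed unit becomes (1 + r) in the planting fund and returns 9.4 × (1 + r) / 10 to the contributor.
Setting this equal to 1: 1 + r = 10/9.4 = 1.0638.
So the minimum matching rate is r = 1.0638 − 1 = 0.064.

0.064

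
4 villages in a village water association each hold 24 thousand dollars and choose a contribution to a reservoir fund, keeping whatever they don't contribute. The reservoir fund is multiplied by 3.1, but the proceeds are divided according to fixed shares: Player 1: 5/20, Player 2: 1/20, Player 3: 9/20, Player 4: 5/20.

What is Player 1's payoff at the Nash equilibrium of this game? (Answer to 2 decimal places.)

42.60 thousand dollars

Player j's private return per contributed unit is 3.1 × (j's share). Contributing is weakly dominant for j when that share is at least 1/3.1 = 0.3226, and contributing 0 is dominant otherwise.
The only share above 0.3226 is Player 3's 9/20, contributing 24; the remaining 3 contribute 0. Total contributed: 24.
Player 1 keeps 24 and receives 3.1 × 24 × 5/20 = 18.60 from the reservoir fund, for a payoff of 42.60.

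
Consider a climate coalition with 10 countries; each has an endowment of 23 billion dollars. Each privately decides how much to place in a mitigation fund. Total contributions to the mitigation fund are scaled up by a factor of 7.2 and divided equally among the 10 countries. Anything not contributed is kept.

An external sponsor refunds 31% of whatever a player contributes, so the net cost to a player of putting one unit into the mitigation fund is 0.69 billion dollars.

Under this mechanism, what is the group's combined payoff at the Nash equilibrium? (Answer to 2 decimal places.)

With the mechanism, a contributed unit returns (7.2/10) / 0.69 = 1.0435 per unit of net cost to the contributor — now above 1 — so contributing fully is weakly dominant for every player.
At the Nash equilibrium everyone contributes 23. Group total payoff = 10 × (23 × 0.31 + 7.2 × 23) = 1727.30.

1727.30 billion dollars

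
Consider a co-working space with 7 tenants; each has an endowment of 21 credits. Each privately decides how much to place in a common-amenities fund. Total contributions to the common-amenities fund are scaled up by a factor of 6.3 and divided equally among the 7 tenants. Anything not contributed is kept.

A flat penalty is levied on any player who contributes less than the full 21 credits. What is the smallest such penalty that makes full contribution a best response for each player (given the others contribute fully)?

Given the others contribute fully, the best deviation is to contribute 0 (any partial contribution still incurs the fine and gives up units whose private return 0.9000 is below 1).
Deviating from 21 to 0 saves 21 credits but forfeits the deviator's share of the drop in the common-amenities fund: 6.3/7 × 21 = 18.90.
So the deviation gain is 21 − 18.90 = 2.10, and the fine must be at least 2.10 credits to wipe it out.

2.10 credits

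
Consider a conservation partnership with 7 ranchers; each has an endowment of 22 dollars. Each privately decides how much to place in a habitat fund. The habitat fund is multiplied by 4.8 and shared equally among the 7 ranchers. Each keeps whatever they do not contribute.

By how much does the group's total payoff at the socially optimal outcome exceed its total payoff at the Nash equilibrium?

585.20 dollars

Each contributed unit returns 4.8/7 = 0.6857 to its contributor — below 1 — so contributing 0 is dominant for every player. At the Nash equilibrium everyone keeps their 22, and the group total is 7 × 22 = 154.
Each contributed unit returns 4.800 to the group as a whole (0.6857 to each of 7 players), which exceeds 1, so the social optimum is full contribution: group total = 4.800 × 154 = 739.20.
Efficiency loss = 739.20 − 154 = 585.20.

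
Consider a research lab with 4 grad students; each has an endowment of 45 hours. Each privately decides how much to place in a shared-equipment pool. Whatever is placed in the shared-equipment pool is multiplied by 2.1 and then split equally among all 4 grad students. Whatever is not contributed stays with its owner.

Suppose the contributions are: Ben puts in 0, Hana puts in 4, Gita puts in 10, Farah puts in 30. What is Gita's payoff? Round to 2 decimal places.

Total contributed: 0 + 4 + 10 + 30 = 44.
Each receives 2.1 × 44 / 4 = 23.10 from the shared-equipment pool.
Gita keeps 45 − 10 = 35, so Gita's payoff is 35 + 23.10 = 58.10.

58.10 hours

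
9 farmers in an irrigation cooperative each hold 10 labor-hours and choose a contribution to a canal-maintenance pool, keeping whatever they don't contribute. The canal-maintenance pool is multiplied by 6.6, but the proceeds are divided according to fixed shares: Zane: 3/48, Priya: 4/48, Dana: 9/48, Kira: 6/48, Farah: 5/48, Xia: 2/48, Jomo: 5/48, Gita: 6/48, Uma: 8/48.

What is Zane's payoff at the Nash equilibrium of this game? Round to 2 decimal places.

A player with share s gets back 6.6·s per unit contributed, so full contribution is dominant for anyone with s > 1/6.6 = 0.1515 and zero contribution is dominant for anyone below.
The shares above 0.1515 belong to Dana and Uma, contributing 10 each; the remaining 7 contribute 0. Total contributed: 20.
Zane keeps 10 and receives 6.6 × 20 × 3/48 = 8.25 from the canal-maintenance pool, for a payoff of 18.25.

18.25 labor-hours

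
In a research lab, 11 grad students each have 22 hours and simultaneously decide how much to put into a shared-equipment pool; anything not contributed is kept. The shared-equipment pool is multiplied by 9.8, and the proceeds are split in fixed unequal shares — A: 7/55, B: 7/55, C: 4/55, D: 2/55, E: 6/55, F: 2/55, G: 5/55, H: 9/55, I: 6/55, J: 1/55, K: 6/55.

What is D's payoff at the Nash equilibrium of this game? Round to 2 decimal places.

69.04 hours

A player with share s gets back 9.8·s per unit contributed, so full contribution is dominant for anyone with s > 1/9.8 = 0.1020 and zero contribution is dominant for anyone below.
A, B, E, H, I and K are above the threshold, contributing 22 each; the remaining 5 contribute 0. Total contributed: 132.
D keeps 22 and receives 9.8 × 132 × 2/55 = 47.04 from the shared-equipment pool, for a payoff of 69.04.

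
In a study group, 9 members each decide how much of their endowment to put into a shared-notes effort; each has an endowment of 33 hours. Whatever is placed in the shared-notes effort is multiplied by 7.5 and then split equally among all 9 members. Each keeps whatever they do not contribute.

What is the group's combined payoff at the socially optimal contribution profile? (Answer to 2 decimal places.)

2227.50 hours

Each contributed unit returns 7.500 to the group as a whole (0.8333 to each of 9 players), which exceeds 1, so the social optimum is full contribution: group total = 7.500 × 297 = 2227.50.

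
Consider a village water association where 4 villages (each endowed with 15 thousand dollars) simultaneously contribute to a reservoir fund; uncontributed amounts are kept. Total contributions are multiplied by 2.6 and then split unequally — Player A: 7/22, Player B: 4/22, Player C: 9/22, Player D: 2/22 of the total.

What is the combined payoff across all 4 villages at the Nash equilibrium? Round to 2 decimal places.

Each unit j contributes comes back to j as 2.6 × (j's share), so j prefers to contribute only if that share exceeds 1/2.6 = 0.3846; otherwise keeping the unit dominates.
The only share above 0.3846 is Player C's 9/22, contributing 15; the remaining 3 contribute 0. Total contributed: 15.
The reservoir fund pays out 2.6 × 15 = 39.00 in total (split across the unequal shares, but the aggregate is all that matters for the group sum).
The 3 free-riders keep 15 each, adding 45. Group total = 45 + 39.00 = 84.00.

84.00 thousand dollars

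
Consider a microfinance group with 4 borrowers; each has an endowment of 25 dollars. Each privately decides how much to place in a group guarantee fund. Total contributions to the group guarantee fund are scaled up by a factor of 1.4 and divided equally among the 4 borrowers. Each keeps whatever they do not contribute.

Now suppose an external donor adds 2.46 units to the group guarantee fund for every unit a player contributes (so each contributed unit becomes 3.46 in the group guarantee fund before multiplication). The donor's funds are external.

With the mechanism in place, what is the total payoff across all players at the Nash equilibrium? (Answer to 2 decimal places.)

484.40 dollars

Under the mechanism each unit contributed yields 1.4 × 3.46 / 4 = 1.2110 back to its contributor per unit of net cost, which exceeds 1, making full contribution the dominant choice for everyone.
So the Nash equilibrium is full contribution by all 4; the group earns 1.4 × 3.46 × 100 = 484.40.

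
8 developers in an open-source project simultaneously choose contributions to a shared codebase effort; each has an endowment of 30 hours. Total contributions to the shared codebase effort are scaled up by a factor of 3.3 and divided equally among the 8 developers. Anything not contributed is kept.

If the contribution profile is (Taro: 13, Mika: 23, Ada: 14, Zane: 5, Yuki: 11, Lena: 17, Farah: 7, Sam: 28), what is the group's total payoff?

511.40 hours

Total contributed: 13 + 23 + 14 + 5 + 11 + 17 + 7 + 28 = 118; total kept: 8 × 30 − 118 = 122.
The shared codebase effort pays out 3.3 × 118 = 389.40 in aggregate.
Group total = 122 + 389.40 = 511.40.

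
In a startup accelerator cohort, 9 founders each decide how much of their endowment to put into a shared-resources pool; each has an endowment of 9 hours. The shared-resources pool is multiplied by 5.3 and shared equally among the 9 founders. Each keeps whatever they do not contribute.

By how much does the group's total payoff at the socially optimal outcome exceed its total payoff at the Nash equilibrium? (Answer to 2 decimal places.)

Each contributed unit returns 5.3/9 = 0.5889 to its contributor — below 1 — so contributing 0 is dominant for every player. At the Nash equilibrium everyone keeps their 9, and the group total is 9 × 9 = 81.
Each contributed unit returns 5.300 to the group as a whole (0.5889 to each of 9 players), which exceeds 1, so the social optimum is full contribution: group total = 5.300 × 81 = 429.30.
Efficiency loss = 429.30 − 81 = 348.30.

348.30 hours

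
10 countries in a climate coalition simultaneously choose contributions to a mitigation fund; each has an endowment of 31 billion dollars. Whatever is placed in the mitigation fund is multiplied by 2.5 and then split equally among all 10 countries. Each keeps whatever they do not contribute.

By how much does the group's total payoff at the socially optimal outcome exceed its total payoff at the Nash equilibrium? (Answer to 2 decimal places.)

465.00 billion dollars

Each contributed unit returns 2.5/10 = 0.2500 to its contributor — below 1 — so contributing 0 is dominant for every player. At the Nash equilibrium everyone keeps their 31, and the group total is 10 × 31 = 310.
Each contributed unit returns 2.500 to the group as a whole (0.2500 to each of 10 players), which exceeds 1, so the social optimum is full contribution: group total = 2.500 × 310 = 775.00.
Efficiency loss = 775.00 − 310 = 465.00.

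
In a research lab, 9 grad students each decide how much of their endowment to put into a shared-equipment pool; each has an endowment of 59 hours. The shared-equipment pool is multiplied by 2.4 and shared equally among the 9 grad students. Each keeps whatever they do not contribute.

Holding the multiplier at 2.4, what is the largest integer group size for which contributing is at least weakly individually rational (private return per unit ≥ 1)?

2

Private return per unit is 2.4/(group size), which is ≥ 1 whenever the group size is ≤ 2.4.
The largest such integer is 2.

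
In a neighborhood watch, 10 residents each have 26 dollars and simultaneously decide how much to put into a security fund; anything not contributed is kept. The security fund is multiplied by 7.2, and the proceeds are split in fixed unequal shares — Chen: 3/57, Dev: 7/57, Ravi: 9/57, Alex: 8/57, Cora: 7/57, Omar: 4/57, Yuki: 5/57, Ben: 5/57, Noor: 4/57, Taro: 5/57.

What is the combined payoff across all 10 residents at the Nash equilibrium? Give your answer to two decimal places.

582.40 dollars

For player j, contributing a unit is worthwhile iff 7.2 × (j's share) ≥ 1, i.e. iff j's share is at least 0.1389.
Ravi and Alex are above the threshold, contributing 26 each; the remaining 8 contribute 0. Total contributed: 52.
The security fund pays out 7.2 × 52 = 374.40 in total (split across the unequal shares, but the aggregate is all that matters for the group sum).
The 8 free-riders keep 26 each, adding 208. Group total = 208 + 374.40 = 582.40.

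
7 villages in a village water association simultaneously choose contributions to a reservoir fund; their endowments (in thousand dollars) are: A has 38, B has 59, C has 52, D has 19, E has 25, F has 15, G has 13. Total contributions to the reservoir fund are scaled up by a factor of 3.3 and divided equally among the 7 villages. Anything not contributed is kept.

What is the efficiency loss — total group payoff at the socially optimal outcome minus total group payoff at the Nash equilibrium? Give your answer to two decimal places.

508.30 thousand dollars

The private return per contributed unit is 3.3/7 = 0.4714 < 1 for every player regardless of endowment, so the Nash equilibrium is zero contribution and the group total is Σ E_j = 38 + 59 + 52 + 19 + 25 + 15 + 13 = 221.
Each contributed unit returns 3.300 to the group, so the social optimum is full contribution by everyone: group total = 3.300 × 221 = 729.30.
Efficiency loss = (3.300 − 1) × 221 = 508.30.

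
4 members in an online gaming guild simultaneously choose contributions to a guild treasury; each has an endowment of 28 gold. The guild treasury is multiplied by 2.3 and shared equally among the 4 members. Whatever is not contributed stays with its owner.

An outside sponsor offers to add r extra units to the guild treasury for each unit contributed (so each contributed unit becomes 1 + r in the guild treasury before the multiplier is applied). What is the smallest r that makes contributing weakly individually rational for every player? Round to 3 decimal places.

0.739

With matching at rate r, one contributed unit becomes (1 + r) in the guild treasury and returns 2.3 × (1 + r) / 4 to the contributor.
Setting this equal to 1: 1 + r = 4/2.3 = 1.7391.
So the minimum matching rate is r = 1.7391 − 1 = 0.739.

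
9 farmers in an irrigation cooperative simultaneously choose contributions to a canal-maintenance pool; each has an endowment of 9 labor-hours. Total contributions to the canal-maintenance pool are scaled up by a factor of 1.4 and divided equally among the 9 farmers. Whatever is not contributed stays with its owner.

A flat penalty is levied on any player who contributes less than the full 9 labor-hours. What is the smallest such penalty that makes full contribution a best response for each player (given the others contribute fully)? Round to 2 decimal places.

Given the others contribute fully, the best deviation is to contribute 0 (any partial contribution still incurs the fine and gives up units whose private return 0.1556 is below 1).
Deviating from 9 to 0 saves 9 labor-hours but forfeits the deviator's share of the drop in the canal-maintenance pool: 1.4/9 × 9 = 1.40.
So the deviation gain is 9 − 1.40 = 7.60, and the fine must be at least 7.60 labor-hours to wipe it out.

7.60 labor-hours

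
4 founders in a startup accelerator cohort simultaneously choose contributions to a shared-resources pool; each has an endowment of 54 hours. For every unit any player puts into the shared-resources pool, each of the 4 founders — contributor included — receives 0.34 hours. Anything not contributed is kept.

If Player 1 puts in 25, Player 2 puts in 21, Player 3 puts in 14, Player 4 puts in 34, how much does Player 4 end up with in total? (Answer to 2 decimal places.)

51.96 hours

Total contributed: 25 + 21 + 14 + 34 = 94.
Each receives 0.34 × 94 = 31.96 from the shared-resources pool.
Player 4 keeps 54 − 34 = 20, so Player 4's payoff is 20 + 31.96 = 51.96.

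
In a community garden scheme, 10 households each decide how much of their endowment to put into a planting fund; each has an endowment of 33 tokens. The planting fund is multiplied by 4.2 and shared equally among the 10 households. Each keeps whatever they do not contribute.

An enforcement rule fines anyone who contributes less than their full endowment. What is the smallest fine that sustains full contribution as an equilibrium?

19.14 tokens

Given the others contribute fully, the best deviation is to contribute 0 (any partial contribution still incurs the fine and gives up units whose private return 0.4200 is below 1).
Deviating from 33 to 0 saves 33 tokens but forfeits the deviator's share of the drop in the planting fund: 4.2/10 × 33 = 13.86.
So the deviation gain is 33 − 13.86 = 19.14, and the fine must be at least 19.14 tokens to wipe it out.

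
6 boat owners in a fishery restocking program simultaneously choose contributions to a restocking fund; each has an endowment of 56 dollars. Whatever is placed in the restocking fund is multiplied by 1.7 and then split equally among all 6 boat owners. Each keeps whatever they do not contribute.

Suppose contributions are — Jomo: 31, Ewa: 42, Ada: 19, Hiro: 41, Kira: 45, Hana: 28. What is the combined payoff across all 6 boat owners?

480.20 dollars

Total contributed: 31 + 42 + 19 + 41 + 45 + 28 = 206; total kept: 6 × 56 − 206 = 130.
The restocking fund pays out 1.7 × 206 = 350.20 in aggregate.
Group total = 130 + 350.20 = 480.20.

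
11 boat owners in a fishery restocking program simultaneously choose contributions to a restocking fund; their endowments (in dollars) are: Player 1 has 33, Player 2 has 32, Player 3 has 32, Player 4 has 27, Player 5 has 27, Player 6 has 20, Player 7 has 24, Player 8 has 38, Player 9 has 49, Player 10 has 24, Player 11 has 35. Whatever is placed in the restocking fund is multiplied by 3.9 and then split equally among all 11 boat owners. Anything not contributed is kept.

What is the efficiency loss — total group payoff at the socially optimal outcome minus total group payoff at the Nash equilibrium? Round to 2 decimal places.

988.90 dollars

The private return per contributed unit is 3.9/11 = 0.3545 < 1 for every player regardless of endowment, so the Nash equilibrium is zero contribution and the group total is Σ E_j = 33 + 32 + 32 + 27 + 27 + 20 + 24 + 38 + 49 + 24 + 35 = 341.
Each contributed unit returns 3.900 to the group, so the social optimum is full contribution by everyone: group total = 3.900 × 341 = 1329.90.
Efficiency loss = (3.900 − 1) × 341 = 988.90.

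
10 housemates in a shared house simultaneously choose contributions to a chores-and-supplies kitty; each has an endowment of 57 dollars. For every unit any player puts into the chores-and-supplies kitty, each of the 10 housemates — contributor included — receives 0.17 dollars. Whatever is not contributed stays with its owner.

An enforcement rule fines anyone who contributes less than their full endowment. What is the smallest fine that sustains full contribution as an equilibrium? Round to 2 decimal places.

47.31 dollars

Given the others contribute fully, the best deviation is to contribute 0 (any partial contribution still incurs the fine and gives up units whose private return 0.17 is below 1).
Deviating from 57 to 0 saves 57 dollars but forfeits the deviator's share of the drop in the chores-and-supplies kitty: 0.17 × 57 = 9.69.
So the deviation gain is 57 − 9.69 = 47.31, and the fine must be at least 47.31 dollars to wipe it out.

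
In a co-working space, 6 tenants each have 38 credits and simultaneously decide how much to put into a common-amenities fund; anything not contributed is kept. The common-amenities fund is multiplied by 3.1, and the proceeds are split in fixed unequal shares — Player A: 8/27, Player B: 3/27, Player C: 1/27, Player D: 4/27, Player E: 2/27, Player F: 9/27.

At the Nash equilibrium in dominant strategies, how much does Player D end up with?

55.45 credits

Player j's private return per contributed unit is 3.1 × (j's share). Contributing is weakly dominant for j when that share is at least 1/3.1 = 0.3226, and contributing 0 is dominant otherwise.
The only share above 0.3226 is Player F's 9/27, contributing 38; the remaining 5 contribute 0. Total contributed: 38.
Player D keeps 38 and receives 3.1 × 38 × 4/27 = 17.45 from the common-amenities fund, for a payoff of 55.45.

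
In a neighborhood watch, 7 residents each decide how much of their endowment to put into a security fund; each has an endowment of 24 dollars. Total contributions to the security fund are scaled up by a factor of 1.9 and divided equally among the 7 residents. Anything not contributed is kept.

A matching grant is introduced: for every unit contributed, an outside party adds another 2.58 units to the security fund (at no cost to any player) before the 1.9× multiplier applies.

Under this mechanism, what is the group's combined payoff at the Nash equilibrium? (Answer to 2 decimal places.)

The effective private return is 1.9 × 3.58 / 7 = 0.9717, which is still under 1, so the mechanism doesn't change anyone's dominant strategy: zero contribution.
Everyone keeps their endowment and the group total is 7 × 24 = 168.

168.00 dollars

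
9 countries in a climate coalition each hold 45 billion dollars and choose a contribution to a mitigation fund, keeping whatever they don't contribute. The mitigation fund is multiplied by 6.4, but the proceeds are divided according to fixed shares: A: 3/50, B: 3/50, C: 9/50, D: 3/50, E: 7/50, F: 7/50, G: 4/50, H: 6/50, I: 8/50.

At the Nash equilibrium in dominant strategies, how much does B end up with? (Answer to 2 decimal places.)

A player with share s gets back 6.4·s per unit contributed, so full contribution is dominant for anyone with s > 1/6.4 = 0.1563 and zero contribution is dominant for anyone below.
C and I are above the threshold, contributing 45 each; the remaining 7 contribute 0. Total contributed: 90.
B keeps 45 and receives 6.4 × 90 × 3/50 = 34.56 from the mitigation fund, for a payoff of 79.56.

79.56 billion dollars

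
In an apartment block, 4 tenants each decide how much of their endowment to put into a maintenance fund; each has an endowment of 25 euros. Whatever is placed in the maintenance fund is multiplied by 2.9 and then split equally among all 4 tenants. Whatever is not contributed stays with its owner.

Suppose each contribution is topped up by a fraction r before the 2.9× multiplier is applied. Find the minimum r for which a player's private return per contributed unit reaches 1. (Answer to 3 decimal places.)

With matching at rate r, one contributed unit becomes (1 + r) in the maintenance fund and returns 2.9 × (1 + r) / 4 to the contributor.
Setting this equal to 1: 1 + r = 4/2.9 = 1.3793.
So the minimum matching rate is r = 1.3793 − 1 = 0.379.

0.379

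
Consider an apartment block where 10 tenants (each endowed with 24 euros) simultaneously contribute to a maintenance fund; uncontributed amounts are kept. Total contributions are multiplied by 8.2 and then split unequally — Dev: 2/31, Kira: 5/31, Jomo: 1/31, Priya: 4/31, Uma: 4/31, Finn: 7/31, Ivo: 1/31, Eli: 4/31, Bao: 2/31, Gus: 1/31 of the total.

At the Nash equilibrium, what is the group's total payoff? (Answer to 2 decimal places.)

1104.00 euros

For player j, contributing a unit is worthwhile iff 8.2 × (j's share) ≥ 1, i.e. iff j's share is at least 0.1220.
Kira, Priya, Uma, Finn and Eli clear that bar, contributing 24 each; the remaining 5 contribute 0. Total contributed: 120.
The maintenance fund pays out 8.2 × 120 = 984.00 in total (split across the unequal shares, but the aggregate is all that matters for the group sum).
The 5 free-riders keep 24 each, adding 120. Group total = 120 + 984.00 = 1104.00.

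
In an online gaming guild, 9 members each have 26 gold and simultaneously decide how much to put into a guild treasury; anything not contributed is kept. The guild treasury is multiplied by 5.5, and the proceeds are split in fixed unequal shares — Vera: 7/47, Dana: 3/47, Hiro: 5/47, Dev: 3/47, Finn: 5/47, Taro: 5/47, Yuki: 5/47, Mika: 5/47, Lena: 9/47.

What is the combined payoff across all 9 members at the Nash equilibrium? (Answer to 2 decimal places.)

351.00 gold

For player j, contributing a unit is worthwhile iff 5.5 × (j's share) ≥ 1, i.e. iff j's share is at least 0.1818.
The only share above 0.1818 is Lena's 9/47, contributing 26; the remaining 8 contribute 0. Total contributed: 26.
The guild treasury pays out 5.5 × 26 = 143.00 in total (split across the unequal shares, but the aggregate is all that matters for the group sum).
The 8 free-riders keep 26 each, adding 208. Group total = 208 + 143.00 = 351.00.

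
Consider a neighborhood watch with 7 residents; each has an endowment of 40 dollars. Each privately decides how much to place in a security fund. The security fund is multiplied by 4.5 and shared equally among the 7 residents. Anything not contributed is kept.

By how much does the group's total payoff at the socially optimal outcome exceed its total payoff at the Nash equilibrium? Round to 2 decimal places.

Each contributed unit returns 4.5/7 = 0.6429 to its contributor — below 1 — so contributing 0 is dominant for every player. At the Nash equilibrium everyone keeps their 40, and the group total is 7 × 40 = 280.
Each contributed unit returns 4.500 to the group as a whole (0.6429 to each of 7 players), which exceeds 1, so the social optimum is full contribution: group total = 4.500 × 280 = 1260.00.
Efficiency loss = 1260.00 − 280 = 980.00.

980.00 dollars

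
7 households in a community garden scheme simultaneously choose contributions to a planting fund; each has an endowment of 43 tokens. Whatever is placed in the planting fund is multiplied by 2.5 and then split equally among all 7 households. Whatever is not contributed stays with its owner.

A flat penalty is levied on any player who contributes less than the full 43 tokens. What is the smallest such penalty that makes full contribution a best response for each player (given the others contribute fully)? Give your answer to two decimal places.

Given the others contribute fully, the best deviation is to contribute 0 (any partial contribution still incurs the fine and gives up units whose private return 0.3571 is below 1).
Deviating from 43 to 0 saves 43 tokens but forfeits the deviator's share of the drop in the planting fund: 2.5/7 × 43 = 15.36.
So the deviation gain is 43 − 15.36 = 27.64, and the fine must be at least 27.64 tokens to wipe it out.

27.64 tokens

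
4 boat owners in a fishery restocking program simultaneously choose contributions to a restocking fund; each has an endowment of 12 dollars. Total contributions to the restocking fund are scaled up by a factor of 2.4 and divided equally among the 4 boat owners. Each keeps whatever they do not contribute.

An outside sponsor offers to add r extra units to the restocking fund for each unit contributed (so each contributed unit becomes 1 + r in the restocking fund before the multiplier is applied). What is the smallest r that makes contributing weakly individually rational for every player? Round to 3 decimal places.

With matching at rate r, one contributed unit becomes (1 + r) in the restocking fund and returns 2.4 × (1 + r) / 4 to the contributor.
Setting this equal to 1: 1 + r = 4/2.4 = 1.6667.
So the minimum matching rate is r = 1.6667 − 1 = 0.667.

0.667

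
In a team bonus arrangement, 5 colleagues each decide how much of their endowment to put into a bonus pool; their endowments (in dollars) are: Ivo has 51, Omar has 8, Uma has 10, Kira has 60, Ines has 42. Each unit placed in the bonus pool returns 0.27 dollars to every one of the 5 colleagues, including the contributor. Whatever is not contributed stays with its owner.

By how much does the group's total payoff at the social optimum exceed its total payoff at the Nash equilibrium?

The private return per contributed unit is 0.27 < 1 for everyone, so the Nash equilibrium is zero contribution and the group total is Σ E_j = 51 + 8 + 10 + 60 + 42 = 171.
Each contributed unit returns 1.350 to the group, so the social optimum is full contribution by everyone: group total = 1.350 × 171 = 230.85.
Efficiency loss = (1.350 − 1) × 171 = 59.85.

59.85 dollars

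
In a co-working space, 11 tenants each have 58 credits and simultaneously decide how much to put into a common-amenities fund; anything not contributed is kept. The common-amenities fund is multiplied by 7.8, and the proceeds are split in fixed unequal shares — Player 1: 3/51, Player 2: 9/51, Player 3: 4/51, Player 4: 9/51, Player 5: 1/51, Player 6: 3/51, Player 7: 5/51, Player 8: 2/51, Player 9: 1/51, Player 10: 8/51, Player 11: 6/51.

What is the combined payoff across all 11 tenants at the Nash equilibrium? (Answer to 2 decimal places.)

Player j's private return per contributed unit is 7.8 × (j's share). Contributing is weakly dominant for j when that share is at least 1/7.8 = 0.1282, and contributing 0 is dominant otherwise.
Player 2, Player 4 and Player 10 clear that bar, contributing 58 each; the remaining 8 contribute 0. Total contributed: 174.
The common-amenities fund pays out 7.8 × 174 = 1357.20 in total (split across the unequal shares, but the aggregate is all that matters for the group sum).
The 8 free-riders keep 58 each, adding 464. Group total = 464 + 1357.20 = 1821.20.

1821.20 credits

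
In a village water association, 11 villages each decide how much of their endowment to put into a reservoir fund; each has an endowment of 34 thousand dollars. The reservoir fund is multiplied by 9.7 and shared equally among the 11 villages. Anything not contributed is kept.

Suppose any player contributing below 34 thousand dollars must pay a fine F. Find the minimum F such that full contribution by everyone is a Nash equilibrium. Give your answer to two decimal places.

4.02 thousand dollars

Given the others contribute fully, the best deviation is to contribute 0 (any partial contribution still incurs the fine and gives up units whose private return 0.8818 is below 1).
Deviating from 34 to 0 saves 34 thousand dollars but forfeits the deviator's share of the drop in the reservoir fund: 9.7/11 × 34 = 29.98.
So the deviation gain is 34 − 29.98 = 4.02, and the fine must be at least 4.02 thousand dollars to wipe it out.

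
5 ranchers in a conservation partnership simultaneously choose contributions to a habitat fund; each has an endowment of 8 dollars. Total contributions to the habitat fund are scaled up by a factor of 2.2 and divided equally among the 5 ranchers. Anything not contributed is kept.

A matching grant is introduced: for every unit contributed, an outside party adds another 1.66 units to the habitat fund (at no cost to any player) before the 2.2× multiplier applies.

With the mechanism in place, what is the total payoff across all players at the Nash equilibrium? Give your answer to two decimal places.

234.08 dollars

The effective private return per unit is now 2.2 × 2.66 / 5 = 1.1704 > 1, so every player's dominant strategy flips to full contribution.
So the Nash equilibrium is full contribution by all 5; the group earns 2.2 × 2.66 × 40 = 234.08.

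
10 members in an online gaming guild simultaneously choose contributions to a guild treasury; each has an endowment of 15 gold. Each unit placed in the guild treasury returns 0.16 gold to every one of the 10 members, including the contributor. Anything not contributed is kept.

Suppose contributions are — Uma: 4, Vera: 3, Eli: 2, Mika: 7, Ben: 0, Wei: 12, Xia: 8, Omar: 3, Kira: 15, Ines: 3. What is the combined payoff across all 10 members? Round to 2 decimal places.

184.20 gold

Total contributed: 4 + 3 + 2 + 7 + 0 + 12 + 8 + 3 + 15 + 3 = 57; total kept: 10 × 15 − 57 = 93.
The guild treasury pays out 0.16 × 10 × 57 = 91.20 in aggregate.
Group total = 93 + 91.20 = 184.20.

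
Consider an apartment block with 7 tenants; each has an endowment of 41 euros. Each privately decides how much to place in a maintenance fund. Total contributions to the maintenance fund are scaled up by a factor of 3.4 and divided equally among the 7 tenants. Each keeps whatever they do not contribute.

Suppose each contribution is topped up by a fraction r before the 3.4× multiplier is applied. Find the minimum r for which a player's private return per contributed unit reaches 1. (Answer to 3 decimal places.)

1.059

With matching at rate r, one contributed unit becomes (1 + r) in the maintenance fund and returns 3.4 × (1 + r) / 7 to the contributor.
Setting this equal to 1: 1 + r = 7/3.4 = 2.0588.
So the minimum matching rate is r = 2.0588 − 1 = 1.059.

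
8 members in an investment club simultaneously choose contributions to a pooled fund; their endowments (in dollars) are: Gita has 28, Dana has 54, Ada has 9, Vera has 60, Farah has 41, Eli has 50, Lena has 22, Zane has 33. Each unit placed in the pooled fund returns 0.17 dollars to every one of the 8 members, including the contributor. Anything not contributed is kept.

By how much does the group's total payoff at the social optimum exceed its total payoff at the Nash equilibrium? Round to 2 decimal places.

The private return per contributed unit is 0.17 < 1 for everyone, so the Nash equilibrium is zero contribution and the group total is Σ E_j = 28 + 54 + 9 + 60 + 41 + 50 + 22 + 33 = 297.
Each contributed unit returns 1.360 to the group, so the social optimum is full contribution by everyone: group total = 1.360 × 297 = 403.92.
Efficiency loss = (1.360 − 1) × 297 = 106.92.

106.92 dollars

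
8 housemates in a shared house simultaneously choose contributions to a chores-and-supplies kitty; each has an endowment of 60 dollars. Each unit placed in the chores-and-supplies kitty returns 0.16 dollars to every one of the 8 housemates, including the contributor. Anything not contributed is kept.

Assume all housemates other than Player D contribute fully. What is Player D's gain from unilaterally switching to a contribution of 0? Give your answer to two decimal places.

Switching from a contribution of 60 to 0 lets Player D keep an extra 60 dollars, but lowers the chores-and-supplies kitty by 60, which costs Player D their own share of that drop: 0.16 × 60 = 9.60.
Net gain = 60 − 9.60 = 50.40. The private return per contributed unit (0.16) is below 1, so free-riding is indeed the best response regardless of what the others do.

50.40 dollars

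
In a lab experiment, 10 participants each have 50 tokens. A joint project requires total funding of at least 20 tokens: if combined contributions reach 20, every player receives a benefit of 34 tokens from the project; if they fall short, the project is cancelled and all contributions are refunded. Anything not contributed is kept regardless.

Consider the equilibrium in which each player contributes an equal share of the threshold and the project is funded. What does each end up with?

82 tokens

Equal share of the threshold: 20/10 = 2.
At this profile no one gains by cutting their contribution: any cut drops the total below 20, the project is cancelled, contributions are refunded, and the deviator ends with 50, which is less than 50 − 2 + 34 = 82. Contributing more than 2 just wastes the excess. So contributing exactly 2 is a best response.
Each player's payoff: 50 − 2 + 34 = 82.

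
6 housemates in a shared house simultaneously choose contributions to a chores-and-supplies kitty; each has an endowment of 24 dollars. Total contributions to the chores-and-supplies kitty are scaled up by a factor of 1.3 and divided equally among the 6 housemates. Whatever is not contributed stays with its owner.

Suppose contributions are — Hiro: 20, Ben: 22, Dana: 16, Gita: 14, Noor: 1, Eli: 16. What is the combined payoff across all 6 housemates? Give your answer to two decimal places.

170.70 dollars

Total contributed: 20 + 22 + 16 + 14 + 1 + 16 = 89; total kept: 6 × 24 − 89 = 55.
The chores-and-supplies kitty pays out 1.3 × 89 = 115.70 in aggregate.
Group total = 55 + 115.70 = 170.70.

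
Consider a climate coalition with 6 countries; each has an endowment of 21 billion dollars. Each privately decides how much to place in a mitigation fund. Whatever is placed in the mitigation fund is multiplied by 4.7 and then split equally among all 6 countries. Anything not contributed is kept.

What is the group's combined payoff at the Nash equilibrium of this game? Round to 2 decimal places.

Each contributed unit returns 4.7/6 = 0.7833 to its contributor — below 1 — so contributing 0 is dominant for every player. At the Nash equilibrium everyone keeps their 21, and the group total is 6 × 21 = 126.

126.00 billion dollars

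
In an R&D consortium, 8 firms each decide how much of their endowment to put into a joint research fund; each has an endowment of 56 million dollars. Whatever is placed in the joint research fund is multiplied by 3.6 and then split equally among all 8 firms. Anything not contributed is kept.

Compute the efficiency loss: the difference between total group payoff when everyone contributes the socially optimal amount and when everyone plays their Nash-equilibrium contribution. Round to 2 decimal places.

1164.80 million dollars

Each contributed unit returns 3.6/8 = 0.4500 to its contributor — below 1 — so contributing 0 is dominant for every player. At the Nash equilibrium everyone keeps their 56, and the group total is 8 × 56 = 448.
Each contributed unit returns 3.600 to the group as a whole (0.4500 to each of 8 players), which exceeds 1, so the social optimum is full contribution: group total = 3.600 × 448 = 1612.80.
Efficiency loss = 1612.80 − 448 = 1164.80.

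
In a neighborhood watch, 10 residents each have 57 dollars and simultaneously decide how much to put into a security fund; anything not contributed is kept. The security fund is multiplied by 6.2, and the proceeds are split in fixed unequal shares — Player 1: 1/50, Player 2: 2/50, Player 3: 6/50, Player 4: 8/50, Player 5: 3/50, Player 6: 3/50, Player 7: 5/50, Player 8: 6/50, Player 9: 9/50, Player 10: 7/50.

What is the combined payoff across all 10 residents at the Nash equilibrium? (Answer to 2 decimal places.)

Each unit j contributes comes back to j as 6.2 × (j's share), so j prefers to contribute only if that share exceeds 1/6.2 = 0.1613; otherwise keeping the unit dominates.
Only Player 9 (9/50) clears that bar, contributing 57; the remaining 9 contribute 0. Total contributed: 57.
The security fund pays out 6.2 × 57 = 353.40 in total (split across the unequal shares, but the aggregate is all that matters for the group sum).
The 9 free-riders keep 57 each, adding 513. Group total = 513 + 353.40 = 866.40.

866.40 dollars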